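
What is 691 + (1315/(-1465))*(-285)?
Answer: 277418/293 ≈ 946.82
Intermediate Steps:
691 + (1315/(-1465))*(-285) = 691 + (1315*(-1/1465))*(-285) = 691 - 263/293*(-285) = 691 + 74955/293 = 277418/293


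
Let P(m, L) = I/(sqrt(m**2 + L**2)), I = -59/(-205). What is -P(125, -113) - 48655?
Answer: -48655 - 59*sqrt(28394)/5820770 ≈ -48655.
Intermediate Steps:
I = 59/205 (I = -59*(-1/205) = 59/205 ≈ 0.28781)
P(m, L) = 59/(205*sqrt(L**2 + m**2)) (P(m, L) = 59/(205*(sqrt(m**2 + L**2))) = 59/(205*(sqrt(L**2 + m**2))) = 59/(205*sqrt(L**2 + m**2)))
-P(125, -113) - 48655 = -59/(205*sqrt((-113)**2 + 125**2)) - 48655 = -59/(205*sqrt(12769 + 15625)) - 48655 = -59/(205*sqrt(28394)) - 48655 = -59*sqrt(28394)/28394/205 - 48655 = -59*sqrt(28394)/5820770 - 48655 = -48655 - 59*sqrt(28394)/5820770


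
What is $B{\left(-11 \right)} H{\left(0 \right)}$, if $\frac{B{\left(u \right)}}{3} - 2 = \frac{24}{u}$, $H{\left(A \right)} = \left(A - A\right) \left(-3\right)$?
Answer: $0$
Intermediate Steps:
$H{\left(A \right)} = 0$ ($H{\left(A \right)} = 0 \left(-3\right) = 0$)
$B{\left(u \right)} = 6 + \frac{72}{u}$ ($B{\left(u \right)} = 6 + 3 \frac{24}{u} = 6 + \frac{72}{u}$)
$B{\left(-11 \right)} H{\left(0 \right)} = \left(6 + \frac{72}{-11}\right) 0 = \left(6 + 72 \left(- \frac{1}{11}\right)\right) 0 = \left(6 - \frac{72}{11}\right) 0 = \left(- \frac{6}{11}\right) 0 = 0$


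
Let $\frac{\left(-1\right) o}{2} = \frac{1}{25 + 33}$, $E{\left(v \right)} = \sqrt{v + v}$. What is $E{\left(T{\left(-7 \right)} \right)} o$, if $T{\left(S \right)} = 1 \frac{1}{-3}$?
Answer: $- \frac{i \sqrt{6}}{87} \approx - 0.028155 i$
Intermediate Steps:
$T{\left(S \right)} = - \frac{1}{3}$ ($T{\left(S \right)} = 1 \left(- \frac{1}{3}\right) = - \frac{1}{3}$)
$E{\left(v \right)} = \sqrt{2} \sqrt{v}$ ($E{\left(v \right)} = \sqrt{2 v} = \sqrt{2} \sqrt{v}$)
$o = - \frac{1}{29}$ ($o = - \frac{2}{25 + 33} = - \frac{2}{58} = \left(-2\right) \frac{1}{58} = - \frac{1}{29} \approx -0.034483$)
$E{\left(T{\left(-7 \right)} \right)} o = \sqrt{2} \sqrt{- \frac{1}{3}} \left(- \frac{1}{29}\right) = \sqrt{2} \frac{i \sqrt{3}}{3} \left(- \frac{1}{29}\right) = \frac{i \sqrt{6}}{3} \left(- \frac{1}{29}\right) = - \frac{i \sqrt{6}}{87}$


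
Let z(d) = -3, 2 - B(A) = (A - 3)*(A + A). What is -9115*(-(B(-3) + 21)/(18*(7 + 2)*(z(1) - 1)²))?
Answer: -118495/2592 ≈ -45.716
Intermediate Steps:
B(A) = 2 - 2*A*(-3 + A) (B(A) = 2 - (A - 3)*(A + A) = 2 - (-3 + A)*2*A = 2 - 2*A*(-3 + A))
-9115*(-(B(-3) + 21)/(18*(7 + 2)*(z(1) - 1)²)) = -9115*(-((2 - 2*(-3)² + 6*(-3)) + 21)/(18*(-3 - 1)²*(7 + 2))) = -9115/(((9/((2 - 2*9 - 18) + 21))*(-4)²)*(-18)) = -9115/(((9/((2 - 18 - 18) + 21))*16)*(-18)) = -9115/(((9/(-34 + 21))*16)*(-18)) = -9115/(((9/(-13))*16)*(-18)) = -9115/(((9*(-1/13))*16)*(-18)) = -9115/(-9/13*16*(-18)) = -9115/((-144/13*(-18))) = -9115/2592/13 = -9115*13/2592 = -118495/2592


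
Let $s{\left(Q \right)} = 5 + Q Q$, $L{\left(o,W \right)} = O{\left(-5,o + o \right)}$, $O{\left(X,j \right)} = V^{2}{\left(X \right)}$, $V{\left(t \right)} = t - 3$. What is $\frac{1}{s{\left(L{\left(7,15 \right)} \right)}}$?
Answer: $\frac{1}{4101} \approx 0.00024384$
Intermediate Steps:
$V{\left(t \right)} = -3 + t$
$O{\left(X,j \right)} = \left(-3 + X\right)^{2}$
$L{\left(o,W \right)} = 64$ ($L{\left(o,W \right)} = \left(-3 - 5\right)^{2} = \left(-8\right)^{2} = 64$)
$s{\left(Q \right)} = 5 + Q^{2}$
$\frac{1}{s{\left(L{\left(7,15 \right)} \right)}} = \frac{1}{5 + 64^{2}} = \frac{1}{5 + 4096} = \frac{1}{4101}$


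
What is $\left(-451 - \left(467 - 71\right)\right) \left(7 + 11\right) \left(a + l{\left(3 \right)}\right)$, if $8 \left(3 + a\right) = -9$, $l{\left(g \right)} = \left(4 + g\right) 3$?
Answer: $- \frac{1029105}{4} \approx -2.5728 \cdot 10^{5}$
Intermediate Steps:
$l{\left(g \right)} = 12 + 3 g$
$a = - \frac{33}{8}$ ($a = -3 + \frac{1}{8} \left(-9\right) = -3 - \frac{9}{8} = - \frac{33}{8} \approx -4.125$)
$\left(-451 - \left(467 - 71\right)\right) \left(7 + 11\right) \left(a + l{\left(3 \right)}\right) = \left(-451 - \left(467 - 71\right)\right) \left(7 + 11\right) \left(- \frac{33}{8} + \left(12 + 3 \cdot 3\right)\right) = \left(-451 - 396\right) 18 \left(- \frac{33}{8} + \left(12 + 9\right)\right) = \left(-451 - 396\right) 18 \left(- \frac{33}{8} + 21\right) = - 847 \cdot 18 \cdot \frac{135}{8} = \left(-847\right) \frac{1215}{4} = - \frac{1029105}{4}$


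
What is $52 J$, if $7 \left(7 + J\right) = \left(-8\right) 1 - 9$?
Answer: $- \frac{3432}{7} \approx -490.29$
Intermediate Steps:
$J = - \frac{66}{7}$ ($J = -7 + \frac{\left(-8\right) 1 - 9}{7} = -7 + \frac{-8 - 9}{7} = -7 + \frac{1}{7} \left(-17\right) = -7 - \frac{17}{7} = - \frac{66}{7} \approx -9.4286$)
$52 J = 52 \left(- \frac{66}{7}\right) = - \frac{3432}{7}$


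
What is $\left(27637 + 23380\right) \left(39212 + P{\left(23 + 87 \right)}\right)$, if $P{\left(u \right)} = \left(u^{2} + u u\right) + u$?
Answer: $3240701874$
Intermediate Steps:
$P{\left(u \right)} = u + 2 u^{2}$ ($P{\left(u \right)} = \left(u^{2} + u^{2}\right) + u = 2 u^{2} + u = u + 2 u^{2}$)
$\left(27637 + 23380\right) \left(39212 + P{\left(23 + 87 \right)}\right) = \left(27637 + 23380\right) \left(39212 + \left(23 + 87\right) \left(1 + 2 \left(23 + 87\right)\right)\right) = 51017 \left(39212 + 110 \left(1 + 2 \cdot 110\right)\right) = 51017 \left(39212 + 110 \left(1 + 220\right)\right) = 51017 \left(39212 + 110 \cdot 221\right) = 51017 \left(39212 + 24310\right) = 51017 \cdot 63522 = 3240701874$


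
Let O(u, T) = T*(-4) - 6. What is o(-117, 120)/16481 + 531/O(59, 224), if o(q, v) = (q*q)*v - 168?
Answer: 1472794413/14865862 ≈ 99.072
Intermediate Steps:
O(u, T) = -6 - 4*T (O(u, T) = -4*T - 6 = -6 - 4*T)
o(q, v) = -168 + v*q² (o(q, v) = q²*v - 168 = v*q² - 168 = -168 + v*q²)
o(-117, 120)/16481 + 531/O(59, 224) = (-168 + 120*(-117)²)/16481 + 531/(-6 - 4*224) = (-168 + 120*13689)*(1/16481) + 531/(-6 - 896) = (-168 + 1642680)*(1/16481) + 531/(-902) = 1642512*(1/16481) + 531*(-1/902) = 1642512/16481 - 531/902 = 1472794413/14865862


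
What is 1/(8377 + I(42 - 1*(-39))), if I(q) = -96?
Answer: 1/8281 ≈ 0.00012076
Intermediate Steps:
1/(8377 + I(42 - 1*(-39))) = 1/(8377 - 96) = 1/8281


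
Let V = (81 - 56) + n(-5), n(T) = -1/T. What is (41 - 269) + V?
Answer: -1014/5 ≈ -202.80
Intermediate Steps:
V = 126/5 (V = (81 - 56) - 1/(-5) = 25 - 1*(-⅕) = 25 + ⅕ = 126/5 ≈ 25.200)
(41 - 269) + V = (41 - 269) + 126/5 = -228 + 126/5 = -1014/5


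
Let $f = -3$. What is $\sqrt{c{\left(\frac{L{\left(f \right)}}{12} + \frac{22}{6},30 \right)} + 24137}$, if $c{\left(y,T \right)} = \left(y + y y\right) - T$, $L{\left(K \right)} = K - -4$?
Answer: $\frac{\sqrt{385997}}{4} \approx 155.32$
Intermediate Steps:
$L{\left(K \right)} = 4 + K$ ($L{\left(K \right)} = K + 4 = 4 + K$)
$c{\left(y,T \right)} = y + y^{2} - T$ ($c{\left(y,T \right)} = \left(y + y^{2}\right) - T = y + y^{2} - T$)
$\sqrt{c{\left(\frac{L{\left(f \right)}}{12} + \frac{22}{6},30 \right)} + 24137} = \sqrt{\left(\left(\frac{4 - 3}{12} + \frac{22}{6}\right) + \left(\frac{4 - 3}{12} + \frac{22}{6}\right)^{2} - 30\right) + 24137} = \sqrt{\left(\left(1 \cdot \frac{1}{12} + 22 \cdot \frac{1}{6}\right) + \left(1 \cdot \frac{1}{12} + 22 \cdot \frac{1}{6}\right)^{2} - 30\right) + 24137} = \sqrt{\left(\left(\frac{1}{12} + \frac{11}{3}\right) + \left(\frac{1}{12} + \frac{11}{3}\right)^{2} - 30\right) + 24137} = \sqrt{\left(\frac{15}{4} + \left(\frac{15}{4}\right)^{2} - 30\right) + 24137} = \sqrt{\left(\frac{15}{4} + \frac{225}{16} - 30\right) + 24137} = \sqrt{- \frac{195}{16} + 24137} = \sqrt{\frac{385997}{16}} = \frac{\sqrt{385997}}{4}$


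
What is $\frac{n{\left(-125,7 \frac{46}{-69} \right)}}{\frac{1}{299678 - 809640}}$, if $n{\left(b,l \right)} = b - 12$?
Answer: $69864794$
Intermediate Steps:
$n{\left(b,l \right)} = -12 + b$ ($n{\left(b,l \right)} = b - 12 = -12 + b$)
$\frac{n{\left(-125,7 \frac{46}{-69} \right)}}{\frac{1}{299678 - 809640}} = \frac{-12 - 125}{\frac{1}{299678 - 809640}} = - \frac{137}{\frac{1}{-509962}} = - \frac{137}{- \frac{1}{509962}} = \left(-137\right) \left(-509962\right) = 69864794$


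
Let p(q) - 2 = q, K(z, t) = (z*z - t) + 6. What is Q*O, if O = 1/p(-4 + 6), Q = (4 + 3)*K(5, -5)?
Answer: 63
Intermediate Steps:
K(z, t) = 6 + z² - t (K(z, t) = (z² - t) + 6 = 6 + z² - t)
p(q) = 2 + q
Q = 252 (Q = (4 + 3)*(6 + 5² - 1*(-5)) = 7*(6 + 25 + 5) = 7*36 = 252)
O = ¼ (O = 1/(2 + (-4 + 6)) = 1/(2 + 2) = 1/4 = ¼ ≈ 0.25000)
Q*O = 252*(¼) = 63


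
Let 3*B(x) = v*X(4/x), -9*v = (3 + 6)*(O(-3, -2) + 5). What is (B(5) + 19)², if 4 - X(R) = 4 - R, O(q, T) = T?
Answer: 8281/25 ≈ 331.24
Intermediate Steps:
X(R) = R (X(R) = 4 - (4 - R) = 4 + (-4 + R) = R)
v = -3 (v = -(3 + 6)*(-2 + 5)/9 = -3 ≈ -3.0000)
B(x) = -4/x (B(x) = (-12/x)/3 = -4/x)
(B(5) + 19)² = (-4/5 + 19)² = (-4*⅕ + 19)² = (-⅘ + 19)² = (91/5)² = 8281/25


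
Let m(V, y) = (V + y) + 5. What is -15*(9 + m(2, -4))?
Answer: -180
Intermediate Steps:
m(V, y) = 5 + V + y
-15*(9 + m(2, -4)) = -15*(9 + (5 + 2 - 4)) = -15*(9 + 3) = -15*12 = -180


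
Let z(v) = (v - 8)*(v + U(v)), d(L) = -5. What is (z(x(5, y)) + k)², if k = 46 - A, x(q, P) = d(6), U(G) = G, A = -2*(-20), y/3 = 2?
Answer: 18496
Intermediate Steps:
y = 6 (y = 3*2 = 6)
A = 40
x(q, P) = -5
z(v) = 2*v*(-8 + v) (z(v) = (v - 8)*(v + v) = (-8 + v)*(2*v) = 2*v*(-8 + v))
k = 6 (k = 46 - 1*40 = 46 - 40 = 6)
(z(x(5, y)) + k)² = (2*(-5)*(-8 - 5) + 6)² = (2*(-5)*(-13) + 6)² = (130 + 6)² = 136² = 18496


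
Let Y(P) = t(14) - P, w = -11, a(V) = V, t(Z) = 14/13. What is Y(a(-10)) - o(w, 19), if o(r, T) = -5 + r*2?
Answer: 495/13 ≈ 38.077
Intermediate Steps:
t(Z) = 14/13 (t(Z) = 14*(1/13) = 14/13)
o(r, T) = -5 + 2*r
Y(P) = 14/13 - P
Y(a(-10)) - o(w, 19) = (14/13 - 1*(-10)) - (-5 + 2*(-11)) = (14/13 + 10) - (-5 - 22) = 144/13 - 1*(-27) = 144/13 + 27 = 495/13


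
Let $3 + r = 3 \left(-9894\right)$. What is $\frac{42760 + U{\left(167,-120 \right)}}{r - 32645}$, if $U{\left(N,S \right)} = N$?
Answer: $- \frac{42927}{62330} \approx -0.68871$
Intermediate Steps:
$r = -29685$ ($r = -3 + 3 \left(-9894\right) = -3 - 29682 = -29685$)
$\frac{42760 + U{\left(167,-120 \right)}}{r - 32645} = \frac{42760 + 167}{-29685 - 32645} = \frac{42927}{-62330} = 42927 \left(- \frac{1}{62330}\right) = - \frac{42927}{62330}$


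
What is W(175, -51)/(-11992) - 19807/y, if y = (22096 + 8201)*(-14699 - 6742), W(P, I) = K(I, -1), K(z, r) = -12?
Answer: 2008175317/1947494735046 ≈ 0.0010312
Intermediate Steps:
W(P, I) = -12
y = -649597977 (y = 30297*(-21441) = -649597977)
W(175, -51)/(-11992) - 19807/y = -12/(-11992) - 19807/(-649597977) = -12*(-1/11992) - 19807*(-1/649597977) = 3/2998 + 19807/649597977 = 2008175317/1947494735046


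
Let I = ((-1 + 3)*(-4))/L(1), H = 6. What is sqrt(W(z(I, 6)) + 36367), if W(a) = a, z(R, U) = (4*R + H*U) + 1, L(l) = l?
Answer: 2*sqrt(9093) ≈ 190.71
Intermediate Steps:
I = -8 (I = ((-1 + 3)*(-4))/1 = (2*(-4))*1 = -8*1 = -8)
z(R, U) = 1 + 4*R + 6*U (z(R, U) = (4*R + 6*U) + 1 = 1 + 4*R + 6*U)
sqrt(W(z(I, 6)) + 36367) = sqrt((1 + 4*(-8) + 6*6) + 36367) = sqrt((1 - 32 + 36) + 36367) = sqrt(5 + 36367) = sqrt(36372) = 2*sqrt(9093)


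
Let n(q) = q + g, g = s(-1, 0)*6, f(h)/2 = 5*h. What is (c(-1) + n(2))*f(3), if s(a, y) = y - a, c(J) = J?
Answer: 210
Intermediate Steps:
f(h) = 10*h (f(h) = 2*(5*h) = 10*h)
g = 6 (g = (0 - 1*(-1))*6 = (0 + 1)*6 = 1*6 = 6)
n(q) = 6 + q (n(q) = q + 6 = 6 + q)
(c(-1) + n(2))*f(3) = (-1 + (6 + 2))*(10*3) = (-1 + 8)*30 = 7*30 = 210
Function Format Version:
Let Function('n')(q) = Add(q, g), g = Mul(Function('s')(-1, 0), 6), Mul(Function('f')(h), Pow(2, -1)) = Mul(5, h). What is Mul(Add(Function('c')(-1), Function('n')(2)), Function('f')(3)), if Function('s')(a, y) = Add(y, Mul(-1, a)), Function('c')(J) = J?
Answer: 210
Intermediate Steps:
Function('f')(h) = Mul(10, h) (Function('f')(h) = Mul(2, Mul(5, h)) = Mul(10, h))
g = 6 (g = Mul(Add(0, Mul(-1, -1)), 6) = Mul(Add(0, 1), 6) = Mul(1, 6) = 6)
Function('n')(q) = Add(6, q) (Function('n')(q) = Add(q, 6) = Add(6, q))
Mul(Add(Function('c')(-1), Function('n')(2)), Function('f')(3)) = Mul(Add(-1, Add(6, 2)), Mul(10, 3)) = Mul(Add(-1, 8), 30) = Mul(7, 30) = 210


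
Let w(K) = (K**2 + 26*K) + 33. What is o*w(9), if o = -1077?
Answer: -374796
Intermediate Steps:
w(K) = 33 + K**2 + 26*K
o*w(9) = -1077*(33 + 9**2 + 26*9) = -1077*(33 + 81 + 234) = -1077*348 = -374796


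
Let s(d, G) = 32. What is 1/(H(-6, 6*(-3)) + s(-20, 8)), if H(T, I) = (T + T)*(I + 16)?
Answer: 1/56 ≈ 0.017857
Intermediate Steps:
H(T, I) = 2*T*(16 + I) (H(T, I) = (2*T)*(16 + I) = 2*T*(16 + I))
1/(H(-6, 6*(-3)) + s(-20, 8)) = 1/(2*(-6)*(16 + 6*(-3)) + 32) = 1/(2*(-6)*(16 - 18) + 32) = 1/(2*(-6)*(-2) + 32) = 1/(24 + 32) = 1/56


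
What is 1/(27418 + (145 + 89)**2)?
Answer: 1/82174 ≈ 1.2169e-5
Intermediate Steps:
1/(27418 + (145 + 89)**2) = 1/(27418 + 234**2) = 1/(27418 + 54756) = 1/82174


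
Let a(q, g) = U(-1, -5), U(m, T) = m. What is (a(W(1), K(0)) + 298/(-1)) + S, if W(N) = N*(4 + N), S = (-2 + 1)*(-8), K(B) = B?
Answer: -291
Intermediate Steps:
S = 8 (S = -1*(-8) = 8)
a(q, g) = -1
(a(W(1), K(0)) + 298/(-1)) + S = (-1 + 298/(-1)) + 8 = (-1 + 298*(-1)) + 8 = (-1 - 298) + 8 = -299 + 8 = -291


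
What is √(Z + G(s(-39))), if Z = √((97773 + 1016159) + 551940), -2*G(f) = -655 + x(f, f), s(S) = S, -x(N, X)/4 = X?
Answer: √(998 + 16*√104117)/2 ≈ 39.245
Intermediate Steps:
x(N, X) = -4*X
G(f) = 655/2 + 2*f (G(f) = -(-655 - 4*f)/2 = 655/2 + 2*f)
Z = 4*√104117 (Z = √(1113932 + 551940) = √1665872 = 4*√104117 ≈ 1290.7)
√(Z + G(s(-39))) = √(4*√104117 + (655/2 + 2*(-39))) = √(4*√104117 + (655/2 - 78)) = √(4*√104117 + 499/2) = √(499/2 + 4*√104117)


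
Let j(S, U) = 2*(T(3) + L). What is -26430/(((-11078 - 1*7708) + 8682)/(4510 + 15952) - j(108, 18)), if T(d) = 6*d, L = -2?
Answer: 135202665/166222 ≈ 813.39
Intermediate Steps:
j(S, U) = 32 (j(S, U) = 2*(6*3 - 2) = 2*(18 - 2) = 2*16 = 32)
-26430/(((-11078 - 1*7708) + 8682)/(4510 + 15952) - j(108, 18)) = -26430/(((-11078 - 1*7708) + 8682)/(4510 + 15952) - 1*32) = -26430/(((-11078 - 7708) + 8682)/20462 - 32) = -26430/((-18786 + 8682)*(1/20462) - 32) = -26430/(-10104*1/20462 - 32) = -26430/(-5052/10231 - 32) = -26430/(-332444/10231) = -26430*(-10231/332444) = 135202665/166222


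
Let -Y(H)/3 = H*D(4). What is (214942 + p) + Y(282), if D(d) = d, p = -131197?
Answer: 80361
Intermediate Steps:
Y(H) = -12*H (Y(H) = -3*H*4 = -12*H)
(214942 + p) + Y(282) = (214942 - 131197) - 12*282 = 83745 - 3384 = 80361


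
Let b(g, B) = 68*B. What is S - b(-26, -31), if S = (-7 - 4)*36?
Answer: 1712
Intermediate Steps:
S = -396 (S = -11*36 = -396)
S - b(-26, -31) = -396 - 68*(-31) = -396 - 1*(-2108) = -396 + 2108 = 1712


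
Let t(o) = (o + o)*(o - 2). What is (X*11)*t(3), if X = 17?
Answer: 1122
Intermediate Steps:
t(o) = 2*o*(-2 + o) (t(o) = (2*o)*(-2 + o) = 2*o*(-2 + o))
(X*11)*t(3) = (17*11)*(2*3*(-2 + 3)) = 187*(2*3*1) = 187*6 = 1122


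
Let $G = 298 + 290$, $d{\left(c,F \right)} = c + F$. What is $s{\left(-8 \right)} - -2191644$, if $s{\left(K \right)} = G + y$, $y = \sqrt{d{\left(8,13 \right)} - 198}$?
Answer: $2192232 + i \sqrt{177} \approx 2.1922 \cdot 10^{6} + 13.304 i$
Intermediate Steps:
$d{\left(c,F \right)} = F + c$
$G = 588$
$y = i \sqrt{177}$ ($y = \sqrt{\left(13 + 8\right) - 198} = \sqrt{21 - 198} = \sqrt{-177} = i \sqrt{177} \approx 13.304 i$)
$s{\left(K \right)} = 588 + i \sqrt{177}$
$s{\left(-8 \right)} - -2191644 = \left(588 + i \sqrt{177}\right) - -2191644 = \left(588 + i \sqrt{177}\right) + 2191644 = 2192232 + i \sqrt{177}$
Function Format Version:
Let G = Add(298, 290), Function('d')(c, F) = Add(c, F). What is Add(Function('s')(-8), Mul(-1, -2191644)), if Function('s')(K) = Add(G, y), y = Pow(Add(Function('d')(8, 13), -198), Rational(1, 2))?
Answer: Add(2192232, Mul(I, Pow(177, Rational(1, 2)))) ≈ Add(2.1922e+6, Mul(13.304, I))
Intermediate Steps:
Function('d')(c, F) = Add(F, c)
G = 588
y = Mul(I, Pow(177, Rational(1, 2))) (y = Pow(Add(Add(13, 8), -198), Rational(1, 2)) = Pow(Add(21, -198), Rational(1, 2)) = Pow(-177, Rational(1, 2)) = Mul(I, Pow(177, Rational(1, 2))) ≈ Mul(13.304, I))
Function('s')(K) = Add(588, Mul(I, Pow(177, Rational(1, 2))))
Add(Function('s')(-8), Mul(-1, -2191644)) = Add(Add(588, Mul(I, Pow(177, Rational(1, 2)))), Mul(-1, -2191644)) = Add(Add(588, Mul(I, Pow(177, Rational(1, 2)))), 2191644) = Add(2192232, Mul(I, Pow(177, Rational(1, 2))))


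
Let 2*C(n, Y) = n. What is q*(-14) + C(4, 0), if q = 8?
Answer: -110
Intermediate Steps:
C(n, Y) = n/2
q*(-14) + C(4, 0) = 8*(-14) + (½)*4 = -112 + 2 = -110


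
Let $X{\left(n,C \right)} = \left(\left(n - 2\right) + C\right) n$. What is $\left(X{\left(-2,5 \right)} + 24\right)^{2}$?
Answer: $484$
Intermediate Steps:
$X{\left(n,C \right)} = n \left(-2 + C + n\right)$ ($X{\left(n,C \right)} = \left(\left(-2 + n\right) + C\right) n = \left(-2 + C + n\right) n = n \left(-2 + C + n\right)$)
$\left(X{\left(-2,5 \right)} + 24\right)^{2} = \left(- 2 \left(-2 + 5 - 2\right) + 24\right)^{2} = \left(\left(-2\right) 1 + 24\right)^{2} = \left(-2 + 24\right)^{2} = 22^{2} = 484$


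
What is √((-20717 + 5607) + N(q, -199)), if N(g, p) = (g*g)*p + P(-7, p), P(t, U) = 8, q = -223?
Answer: I*√9911173 ≈ 3148.2*I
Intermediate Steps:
N(g, p) = 8 + p*g² (N(g, p) = (g*g)*p + 8 = g²*p + 8 = p*g² + 8 = 8 + p*g²)
√((-20717 + 5607) + N(q, -199)) = √((-20717 + 5607) + (8 - 199*(-223)²)) = √(-15110 + (8 - 199*49729)) = √(-15110 + (8 - 9896071)) = √(-15110 - 9896063) = √(-9911173) = I*√9911173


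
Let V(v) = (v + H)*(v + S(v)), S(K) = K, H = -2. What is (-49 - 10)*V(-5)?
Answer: -4130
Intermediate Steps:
V(v) = 2*v*(-2 + v) (V(v) = (v - 2)*(v + v) = (-2 + v)*(2*v) = 2*v*(-2 + v))
(-49 - 10)*V(-5) = (-49 - 10)*(2*(-5)*(-2 - 5)) = -118*(-5)*(-7) = -59*70 = -4130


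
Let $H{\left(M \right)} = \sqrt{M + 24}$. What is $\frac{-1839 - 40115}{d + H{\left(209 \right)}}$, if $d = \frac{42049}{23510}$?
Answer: $\frac{41474549268460}{127015664899} - \frac{23188819075400 \sqrt{233}}{127015664899} \approx -2460.2$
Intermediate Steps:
$H{\left(M \right)} = \sqrt{24 + M}$
$d = \frac{42049}{23510}$ ($d = 42049 \cdot \frac{1}{23510} = \frac{42049}{23510} \approx 1.7886$)
$\frac{-1839 - 40115}{d + H{\left(209 \right)}} = \frac{-1839 - 40115}{\frac{42049}{23510} + \sqrt{24 + 209}} = - \frac{41954}{\frac{42049}{23510} + \sqrt{233}}$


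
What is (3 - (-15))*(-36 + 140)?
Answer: 1872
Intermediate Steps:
(3 - (-15))*(-36 + 140) = (3 - 3*(-5))*104 = (3 + 15)*104 = 18*104 = 1872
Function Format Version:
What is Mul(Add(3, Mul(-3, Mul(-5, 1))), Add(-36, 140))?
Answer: 1872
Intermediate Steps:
Mul(Add(3, Mul(-3, Mul(-5, 1))), Add(-36, 140)) = Mul(Add(3, Mul(-3, -5)), 104) = Mul(Add(3, 15), 104) = Mul(18, 104) = 1872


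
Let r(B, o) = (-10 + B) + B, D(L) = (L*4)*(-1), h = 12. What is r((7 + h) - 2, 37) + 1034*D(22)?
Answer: -90968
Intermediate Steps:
D(L) = -4*L (D(L) = (4*L)*(-1) = -4*L)
r(B, o) = -10 + 2*B
r((7 + h) - 2, 37) + 1034*D(22) = (-10 + 2*((7 + 12) - 2)) + 1034*(-4*22) = (-10 + 2*(19 - 2)) + 1034*(-88) = (-10 + 2*17) - 90992 = (-10 + 34) - 90992 = 24 - 90992 = -90968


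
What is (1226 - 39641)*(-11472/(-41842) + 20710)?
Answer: -16644437601090/20921 ≈ -7.9559e+8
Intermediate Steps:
(1226 - 39641)*(-11472/(-41842) + 20710) = -38415*(-11472*(-1/41842) + 20710) = -38415*(5736/20921 + 20710) = -38415*433279646/20921 = -16644437601090/20921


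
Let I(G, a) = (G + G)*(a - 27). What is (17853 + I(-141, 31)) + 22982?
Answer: 39707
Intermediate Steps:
I(G, a) = 2*G*(-27 + a) (I(G, a) = (2*G)*(-27 + a) = 2*G*(-27 + a))
(17853 + I(-141, 31)) + 22982 = (17853 + 2*(-141)*(-27 + 31)) + 22982 = (17853 + 2*(-141)*4) + 22982 = (17853 - 1128) + 22982 = 16725 + 22982 = 39707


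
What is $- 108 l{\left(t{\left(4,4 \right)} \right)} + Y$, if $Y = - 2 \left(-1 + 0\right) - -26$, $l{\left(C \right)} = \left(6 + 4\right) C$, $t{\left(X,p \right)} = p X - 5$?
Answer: $-11852$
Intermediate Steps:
$t{\left(X,p \right)} = -5 + X p$ ($t{\left(X,p \right)} = X p - 5 = -5 + X p$)
$l{\left(C \right)} = 10 C$
$Y = 28$ ($Y = \left(-2\right) \left(-1\right) + 26 = 2 + 26 = 28$)
$- 108 l{\left(t{\left(4,4 \right)} \right)} + Y = - 108 \cdot 10 \left(-5 + 4 \cdot 4\right) + 28 = - 108 \cdot 10 \left(-5 + 16\right) + 28 = - 108 \cdot 10 \cdot 11 + 28 = \left(-108\right) 110 + 28 = -11880 + 28 = -11852$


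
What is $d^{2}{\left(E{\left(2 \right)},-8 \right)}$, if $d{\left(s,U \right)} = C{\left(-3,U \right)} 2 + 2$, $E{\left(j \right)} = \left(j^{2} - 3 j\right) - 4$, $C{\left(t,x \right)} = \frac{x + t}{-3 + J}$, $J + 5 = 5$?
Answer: $\frac{784}{9} \approx 87.111$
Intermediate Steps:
$J = 0$ ($J = -5 + 5 = 0$)
$C{\left(t,x \right)} = - \frac{t}{3} - \frac{x}{3}$ ($C{\left(t,x \right)} = \frac{x + t}{-3 + 0} = \frac{t + x}{-3} = \left(t + x\right) \left(- \frac{1}{3}\right) = - \frac{t}{3} - \frac{x}{3}$)
$E{\left(j \right)} = -4 + j^{2} - 3 j$
$d{\left(s,U \right)} = 4 - \frac{2 U}{3}$ ($d{\left(s,U \right)} = \left(\left(- \frac{1}{3}\right) \left(-3\right) - \frac{U}{3}\right) 2 + 2 = \left(1 - \frac{U}{3}\right) 2 + 2 = \left(2 - \frac{2 U}{3}\right) + 2 = 4 - \frac{2 U}{3}$)
$d^{2}{\left(E{\left(2 \right)},-8 \right)} = \left(4 - - \frac{16}{3}\right)^{2} = \left(4 + \frac{16}{3}\right)^{2} = \left(\frac{28}{3}\right)^{2} = \frac{784}{9}$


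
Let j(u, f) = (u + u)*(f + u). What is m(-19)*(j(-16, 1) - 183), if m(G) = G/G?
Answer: 297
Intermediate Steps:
m(G) = 1
j(u, f) = 2*u*(f + u) (j(u, f) = (2*u)*(f + u) = 2*u*(f + u))
m(-19)*(j(-16, 1) - 183) = 1*(2*(-16)*(1 - 16) - 183) = 1*(2*(-16)*(-15) - 183) = 1*(480 - 183) = 1*297 = 297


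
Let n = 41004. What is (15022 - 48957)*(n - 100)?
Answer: -1388077240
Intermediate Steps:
(15022 - 48957)*(n - 100) = (15022 - 48957)*(41004 - 100) = -33935*40904 = -1388077240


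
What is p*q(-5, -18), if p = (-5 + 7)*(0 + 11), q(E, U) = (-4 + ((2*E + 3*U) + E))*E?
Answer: 8030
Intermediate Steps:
q(E, U) = E*(-4 + 3*E + 3*U) (q(E, U) = (-4 + (3*E + 3*U))*E = (-4 + 3*E + 3*U)*E = E*(-4 + 3*E + 3*U))
p = 22 (p = 2*11 = 22)
p*q(-5, -18) = 22*(-5*(-4 + 3*(-5) + 3*(-18))) = 22*(-5*(-4 - 15 - 54)) = 22*(-5*(-73)) = 22*365 = 8030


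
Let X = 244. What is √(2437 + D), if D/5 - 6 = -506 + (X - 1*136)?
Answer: 3*√53 ≈ 21.840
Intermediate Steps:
D = -1960 (D = 30 + 5*(-506 + (244 - 1*136)) = 30 + 5*(-506 + (244 - 136)) = 30 + 5*(-506 + 108) = 30 + 5*(-398) = 30 - 1990 = -1960)
√(2437 + D) = √(2437 - 1960) = √477 = 3*√53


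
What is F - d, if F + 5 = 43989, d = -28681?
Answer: 72665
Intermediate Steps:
F = 43984 (F = -5 + 43989 = 43984)
F - d = 43984 - 1*(-28681) = 43984 + 28681 = 72665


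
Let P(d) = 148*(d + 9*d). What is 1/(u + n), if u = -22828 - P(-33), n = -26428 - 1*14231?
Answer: -1/14647 ≈ -6.8273e-5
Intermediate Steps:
n = -40659 (n = -26428 - 14231 = -40659)
P(d) = 1480*d (P(d) = 148*(10*d) = 1480*d)
u = 26012 (u = -22828 - 1480*(-33) = -22828 - 1*(-48840) = -22828 + 48840 = 26012)
1/(u + n) = 1/(26012 - 40659) = 1/(-14647) = -1/14647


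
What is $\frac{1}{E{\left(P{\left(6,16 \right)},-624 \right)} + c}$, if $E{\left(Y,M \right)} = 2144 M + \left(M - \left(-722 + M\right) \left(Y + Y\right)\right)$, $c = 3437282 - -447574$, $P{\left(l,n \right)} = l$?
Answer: $\frac{1}{2562528} \approx 3.9024 \cdot 10^{-7}$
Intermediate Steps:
$c = 3884856$ ($c = 3437282 + 447574 = 3884856$)
$E{\left(Y,M \right)} = 2145 M - 2 Y \left(-722 + M\right)$ ($E{\left(Y,M \right)} = 2144 M + \left(M - \left(-722 + M\right) 2 Y\right) = 2144 M + \left(M - 2 Y \left(-722 + M\right)\right) = 2145 M - 2 Y \left(-722 + M\right)$)
$\frac{1}{E{\left(P{\left(6,16 \right)},-624 \right)} + c} = \frac{1}{\left(1444 \cdot 6 + 2145 \left(-624\right) - \left(-1248\right) 6\right) + 3884856} = \frac{1}{\left(8664 - 1338480 + 7488\right) + 3884856} = \frac{1}{-1322328 + 3884856} = \frac{1}{2562528}$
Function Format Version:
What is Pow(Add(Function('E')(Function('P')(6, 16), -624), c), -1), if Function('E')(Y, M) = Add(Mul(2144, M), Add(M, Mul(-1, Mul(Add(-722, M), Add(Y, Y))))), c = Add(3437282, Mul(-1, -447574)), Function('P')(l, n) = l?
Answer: Rational(1, 2562528) ≈ 3.9024e-7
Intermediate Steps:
c = 3884856 (c = Add(3437282, 447574) = 3884856)
Function('E')(Y, M) = Add(Mul(2145, M), Mul(-2, Y, Add(-722, M))) (Function('E')(Y, M) = Add(Mul(2144, M), Add(M, Mul(-1, Mul(Add(-722, M), Mul(2, Y))))) = Add(Mul(2144, M), Add(M, Mul(-1, Mul(2, Y, Add(-722, M))))) = Add(Mul(2144, M), Add(M, Mul(-2, Y, Add(-722, M)))) = Add(Mul(2145, M), Mul(-2, Y, Add(-722, M))))
Pow(Add(Function('E')(Function('P')(6, 16), -624), c), -1) = Pow(Add(Add(Mul(1444, 6), Mul(2145, -624), Mul(-2, -624, 6)), 3884856), -1) = Pow(Add(Add(8664, -1338480, 7488), 3884856), -1) = Pow(Add(-1322328, 3884856), -1) = Pow(2562528, -1) = Rational(1, 2562528)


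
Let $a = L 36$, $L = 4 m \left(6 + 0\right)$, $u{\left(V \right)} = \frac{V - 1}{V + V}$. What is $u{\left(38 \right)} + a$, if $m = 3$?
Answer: $\frac{197029}{76} \approx 2592.5$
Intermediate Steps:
$u{\left(V \right)} = \frac{-1 + V}{2 V}$
$L = 72$ ($L = 4 \cdot 3 \left(6 + 0\right) = 12 \cdot 6 = 72$)
$a = 2592$ ($a = 72 \cdot 36 = 2592$)
$u{\left(38 \right)} + a = \frac{-1 + 38}{2 \cdot 38} + 2592 = \frac{1}{2} \cdot \frac{1}{38} \cdot 37 + 2592 = \frac{37}{76} + 2592 = \frac{197029}{76}$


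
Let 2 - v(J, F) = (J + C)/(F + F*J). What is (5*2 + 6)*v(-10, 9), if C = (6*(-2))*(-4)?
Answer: 3200/81 ≈ 39.506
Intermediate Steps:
C = 48 (C = -12*(-4) = 48)
v(J, F) = 2 - (48 + J)/(F + F*J) (v(J, F) = 2 - (J + 48)/(F + F*J) = 2 - (48 + J)/(F + F*J))
(5*2 + 6)*v(-10, 9) = (5*2 + 6)*((-48 - 1*(-10) + 2*9 + 2*9*(-10))/(9*(1 - 10))) = (10 + 6)*((1/9)*(-48 + 10 + 18 - 180)/(-9)) = 16*((1/9)*(-1/9)*(-200)) = 16*(200/81) = 3200/81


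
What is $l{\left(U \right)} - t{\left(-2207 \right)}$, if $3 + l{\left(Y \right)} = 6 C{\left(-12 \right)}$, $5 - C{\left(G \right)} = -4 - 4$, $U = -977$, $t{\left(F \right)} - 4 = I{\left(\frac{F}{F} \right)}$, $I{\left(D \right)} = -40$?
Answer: $111$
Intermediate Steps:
$t{\left(F \right)} = -36$ ($t{\left(F \right)} = 4 - 40 = -36$)
$C{\left(G \right)} = 13$ ($C{\left(G \right)} = 5 - \left(-4 - 4\right) = 5 - -8 = 5 + 8 = 13$)
$l{\left(Y \right)} = 75$ ($l{\left(Y \right)} = -3 + 6 \cdot 13 = -3 + 78 = 75$)
$l{\left(U \right)} - t{\left(-2207 \right)} = 75 - -36 = 75 + 36 = 111$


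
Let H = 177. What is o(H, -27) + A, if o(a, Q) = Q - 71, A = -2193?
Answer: -2291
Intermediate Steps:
o(a, Q) = -71 + Q
o(H, -27) + A = (-71 - 27) - 2193 = -98 - 2193 = -2291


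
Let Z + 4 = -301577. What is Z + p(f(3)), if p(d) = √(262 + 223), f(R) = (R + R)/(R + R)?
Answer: -301581 + √485 ≈ -3.0156e+5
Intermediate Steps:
f(R) = 1 (f(R) = (2*R)/((2*R)) = (2*R)*(1/(2*R)) = 1)
Z = -301581 (Z = -4 - 301577 = -301581)
p(d) = √485
Z + p(f(3)) = -301581 + √485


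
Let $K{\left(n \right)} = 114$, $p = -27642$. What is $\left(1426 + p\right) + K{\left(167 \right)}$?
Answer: $-26102$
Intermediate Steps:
$\left(1426 + p\right) + K{\left(167 \right)} = \left(1426 - 27642\right) + 114 = -26216 + 114 = -26102$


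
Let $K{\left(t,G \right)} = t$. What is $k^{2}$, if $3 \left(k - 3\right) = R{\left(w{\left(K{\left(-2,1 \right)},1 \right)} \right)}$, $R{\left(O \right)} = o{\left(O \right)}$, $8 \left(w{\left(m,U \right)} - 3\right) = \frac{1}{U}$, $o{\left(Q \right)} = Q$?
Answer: $\frac{9409}{576} \approx 16.335$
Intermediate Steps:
$w{\left(m,U \right)} = 3 + \frac{1}{8 U}$
$R{\left(O \right)} = O$
$k = \frac{97}{24}$ ($k = 3 + \frac{3 + \frac{1}{8 \cdot 1}}{3} = 3 + \frac{3 + \frac{1}{8} \cdot 1}{3} = 3 + \frac{3 + \frac{1}{8}}{3} = 3 + \frac{1}{3} \cdot \frac{25}{8} = 3 + \frac{25}{24} = \frac{97}{24} \approx 4.0417$)
$k^{2} = \left(\frac{97}{24}\right)^{2} = \frac{9409}{576}$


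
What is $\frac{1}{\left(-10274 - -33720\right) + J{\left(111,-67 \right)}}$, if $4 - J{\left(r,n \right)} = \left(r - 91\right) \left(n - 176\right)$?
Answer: $\frac{1}{28310} \approx 3.5323 \cdot 10^{-5}$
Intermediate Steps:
$J{\left(r,n \right)} = 4 - \left(-176 + n\right) \left(-91 + r\right)$ ($J{\left(r,n \right)} = 4 - \left(r - 91\right) \left(n - 176\right) = 4 - \left(-91 + r\right) \left(-176 + n\right) = 4 - \left(-176 + n\right) \left(-91 + r\right)$)
$\frac{1}{\left(-10274 - -33720\right) + J{\left(111,-67 \right)}} = \frac{1}{\left(-10274 - -33720\right) + \left(-16012 + 91 \left(-67\right) + 176 \cdot 111 - \left(-67\right) 111\right)} = \frac{1}{\left(-10274 + 33720\right) + \left(-16012 - 6097 + 19536 + 7437\right)} = \frac{1}{23446 + 4864} = \frac{1}{28310}$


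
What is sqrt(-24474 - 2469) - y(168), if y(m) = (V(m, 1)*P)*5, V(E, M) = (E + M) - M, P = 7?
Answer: -5880 + I*sqrt(26943) ≈ -5880.0 + 164.14*I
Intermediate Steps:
V(E, M) = E
y(m) = 35*m (y(m) = (m*7)*5 = (7*m)*5 = 35*m)
sqrt(-24474 - 2469) - y(168) = sqrt(-24474 - 2469) - 35*168 = sqrt(-26943) - 1*5880 = I*sqrt(26943) - 5880 = -5880 + I*sqrt(26943)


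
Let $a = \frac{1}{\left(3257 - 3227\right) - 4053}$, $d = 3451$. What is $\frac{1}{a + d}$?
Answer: $\frac{4023}{13883372} \approx 0.00028977$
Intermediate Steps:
$a = - \frac{1}{4023}$ ($a = \frac{1}{30 - 4053} = \frac{1}{-4023} = - \frac{1}{4023} \approx -0.00024857$)
$\frac{1}{a + d} = \frac{1}{- \frac{1}{4023} + 3451} = \frac{1}{\frac{13883372}{4023}} = \frac{4023}{13883372}$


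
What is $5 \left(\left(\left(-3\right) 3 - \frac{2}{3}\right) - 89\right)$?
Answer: $- \frac{1480}{3} \approx -493.33$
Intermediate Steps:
$5 \left(\left(\left(-3\right) 3 - \frac{2}{3}\right) - 89\right) = 5 \left(\left(-9 - \frac{2}{3}\right) - 89\right) = 5 \left(- \frac{29}{3} - 89\right) = 5 \left(- \frac{296}{3}\right) = - \frac{1480}{3}$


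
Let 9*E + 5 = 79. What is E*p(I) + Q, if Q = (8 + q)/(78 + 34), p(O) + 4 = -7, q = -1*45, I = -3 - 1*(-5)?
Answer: -91501/1008 ≈ -90.775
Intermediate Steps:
E = 74/9 (E = -5/9 + (⅑)*79 = -5/9 + 79/9 = 74/9 ≈ 8.2222)
I = 2 (I = -3 + 5 = 2)
q = -45
p(O) = -11 (p(O) = -4 - 7 = -11)
Q = -37/112 (Q = (8 - 45)/(78 + 34) = -37/112 ≈ -0.33036)
E*p(I) + Q = (74/9)*(-11) - 37/112 = -814/9 - 37/112 = -91501/1008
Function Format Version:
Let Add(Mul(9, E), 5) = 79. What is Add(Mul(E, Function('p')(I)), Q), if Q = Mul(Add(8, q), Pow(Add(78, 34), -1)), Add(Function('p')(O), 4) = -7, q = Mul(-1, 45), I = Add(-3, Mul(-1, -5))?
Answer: Rational(-91501, 1008) ≈ -90.775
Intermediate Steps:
E = Rational(74, 9) (E = Add(Rational(-5, 9), Mul(Rational(1, 9), 79)) = Add(Rational(-5, 9), Rational(79, 9)) = Rational(74, 9) ≈ 8.2222)
I = 2 (I = Add(-3, 5) = 2)
q = -45
Function('p')(O) = -11 (Function('p')(O) = Add(-4, -7) = -11)
Q = Rational(-37, 112) (Q = Mul(Add(8, -45), Pow(Add(78, 34), -1)) = Mul(-37, Pow(112, -1)) = Mul(-37, Rational(1, 112)) = Rational(-37, 112) ≈ -0.33036)
Add(Mul(E, Function('p')(I)), Q) = Add(Mul(Rational(74, 9), -11), Rational(-37, 112)) = Add(Rational(-814, 9), Rational(-37, 112)) = Rational(-91501, 1008)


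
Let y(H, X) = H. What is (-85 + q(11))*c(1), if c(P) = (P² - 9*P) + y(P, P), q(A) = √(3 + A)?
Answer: 595 - 7*√14 ≈ 568.81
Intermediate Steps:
c(P) = P² - 8*P (c(P) = (P² - 9*P) + P = P² - 8*P)
(-85 + q(11))*c(1) = (-85 + √(3 + 11))*(1*(-8 + 1)) = (-85 + √14)*(1*(-7)) = (-85 + √14)*(-7) = 595 - 7*√14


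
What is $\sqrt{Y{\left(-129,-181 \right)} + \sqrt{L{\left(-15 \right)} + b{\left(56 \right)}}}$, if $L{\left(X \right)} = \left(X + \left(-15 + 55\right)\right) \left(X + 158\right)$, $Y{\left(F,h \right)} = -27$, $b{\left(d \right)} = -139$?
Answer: $\sqrt{-27 + 2 \sqrt{859}} \approx 5.6229$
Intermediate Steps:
$L{\left(X \right)} = \left(40 + X\right) \left(158 + X\right)$ ($L{\left(X \right)} = \left(X + 40\right) \left(158 + X\right) = \left(40 + X\right) \left(158 + X\right)$)
$\sqrt{Y{\left(-129,-181 \right)} + \sqrt{L{\left(-15 \right)} + b{\left(56 \right)}}} = \sqrt{-27 + \sqrt{\left(6320 + \left(-15\right)^{2} + 198 \left(-15\right)\right) - 139}} = \sqrt{-27 + \sqrt{\left(6320 + 225 - 2970\right) - 139}} = \sqrt{-27 + \sqrt{3575 - 139}} = \sqrt{-27 + \sqrt{3436}} = \sqrt{-27 + 2 \sqrt{859}}$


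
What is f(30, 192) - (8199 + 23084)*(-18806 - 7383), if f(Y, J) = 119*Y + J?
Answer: 819274249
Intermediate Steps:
f(Y, J) = J + 119*Y
f(30, 192) - (8199 + 23084)*(-18806 - 7383) = (192 + 119*30) - (8199 + 23084)*(-18806 - 7383) = (192 + 3570) - 31283*(-26189) = 3762 - 1*(-819270487) = 3762 + 819270487 = 819274249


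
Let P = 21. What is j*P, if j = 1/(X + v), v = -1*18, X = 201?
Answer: 7/61 ≈ 0.11475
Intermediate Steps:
v = -18
j = 1/183 (j = 1/(201 - 18) = 1/183 ≈ 0.0054645)
j*P = (1/183)*21 = 7/61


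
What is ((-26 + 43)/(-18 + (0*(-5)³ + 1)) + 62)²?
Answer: 3721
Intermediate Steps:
((-26 + 43)/(-18 + (0*(-5)³ + 1)) + 62)² = (17/(-18 + (0*(-125) + 1)) + 62)² = (17/(-18 + (0 + 1)) + 62)² = (17/(-18 + 1) + 62)² = (17/(-17) + 62)² = (17*(-1/17) + 62)² = (-1 + 62)² = 61² = 3721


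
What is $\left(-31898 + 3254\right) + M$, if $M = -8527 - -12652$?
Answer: $-24519$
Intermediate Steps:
$M = 4125$ ($M = -8527 + 12652 = 4125$)
$\left(-31898 + 3254\right) + M = \left(-31898 + 3254\right) + 4125 = -28644 + 4125 = -24519$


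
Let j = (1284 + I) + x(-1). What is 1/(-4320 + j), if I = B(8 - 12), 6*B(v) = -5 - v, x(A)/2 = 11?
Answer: -6/18085 ≈ -0.00033177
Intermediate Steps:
x(A) = 22 (x(A) = 2*11 = 22)
B(v) = -⅚ - v/6 (B(v) = (-5 - v)/6 = -⅚ - v/6)
I = -⅙ (I = -⅚ - (8 - 12)/6 = -⅚ - ⅙*(-4) = -⅚ + ⅔ = -⅙ ≈ -0.16667)
j = 7835/6 (j = (1284 - ⅙) + 22 = 7703/6 + 22 = 7835/6 ≈ 1305.8)
1/(-4320 + j) = 1/(-4320 + 7835/6) = 1/(-18085/6) = -6/18085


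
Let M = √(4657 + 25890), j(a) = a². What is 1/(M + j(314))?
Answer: 98596/9721140669 - √30547/9721140669 ≈ 1.0124e-5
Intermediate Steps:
M = √30547 ≈ 174.78
1/(M + j(314)) = 1/(√30547 + 314²) = 1/(√30547 + 98596) = 1/(98596 + √30547)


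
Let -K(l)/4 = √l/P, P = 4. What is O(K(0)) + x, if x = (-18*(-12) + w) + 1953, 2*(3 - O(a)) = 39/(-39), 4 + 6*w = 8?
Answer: 13039/6 ≈ 2173.2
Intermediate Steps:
w = ⅔ (w = -⅔ + (⅙)*8 = -⅔ + 4/3 = ⅔ ≈ 0.66667)
K(l) = -√l (K(l) = -4*√l/4 = -√l)
O(a) = 7/2 (O(a) = 3 - 39/(2*(-39)) = 3 - 39*(-1)/(2*39) = 3 - ½*(-1) = 3 + ½ = 7/2)
x = 6509/3 (x = (-18*(-12) + ⅔) + 1953 = (216 + ⅔) + 1953 = 650/3 + 1953 = 6509/3 ≈ 2169.7)
O(K(0)) + x = 7/2 + 6509/3 = 13039/6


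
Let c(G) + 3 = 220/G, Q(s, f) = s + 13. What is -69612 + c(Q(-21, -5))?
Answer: -139285/2 ≈ -69643.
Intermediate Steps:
Q(s, f) = 13 + s
c(G) = -3 + 220/G
-69612 + c(Q(-21, -5)) = -69612 + (-3 + 220/(13 - 21)) = -69612 + (-3 + 220/(-8)) = -69612 + (-3 + 220*(-1/8)) = -69612 + (-3 - 55/2) = -69612 - 61/2 = -139285/2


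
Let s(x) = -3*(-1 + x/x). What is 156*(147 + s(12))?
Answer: 22932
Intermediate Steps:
s(x) = 0 (s(x) = -3*(-1 + 1) = -3*0 = 0)
156*(147 + s(12)) = 156*(147 + 0) = 156*147 = 22932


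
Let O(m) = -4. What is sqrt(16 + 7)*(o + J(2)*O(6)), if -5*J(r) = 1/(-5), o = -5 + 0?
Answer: -129*sqrt(23)/25 ≈ -24.746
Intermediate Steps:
o = -5
J(r) = 1/25 (J(r) = -1/5/(-5) = -1/5*(-1/5) = 1/25)
sqrt(16 + 7)*(o + J(2)*O(6)) = sqrt(16 + 7)*(-5 + (1/25)*(-4)) = sqrt(23)*(-5 - 4/25) = sqrt(23)*(-129/25) = -129*sqrt(23)/25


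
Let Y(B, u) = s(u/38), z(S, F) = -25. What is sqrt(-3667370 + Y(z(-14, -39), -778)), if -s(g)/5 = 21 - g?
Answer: I*sqrt(1323995430)/19 ≈ 1915.1*I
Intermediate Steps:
s(g) = -105 + 5*g (s(g) = -5*(21 - g) = -105 + 5*g)
Y(B, u) = -105 + 5*u/38 (Y(B, u) = -105 + 5*(u/38) = -105 + 5*u/38)
sqrt(-3667370 + Y(z(-14, -39), -778)) = sqrt(-3667370 + (-105 + (5/38)*(-778))) = sqrt(-3667370 + (-105 - 1945/19)) = sqrt(-3667370 - 3940/19) = sqrt(-69683970/19) = I*sqrt(1323995430)/19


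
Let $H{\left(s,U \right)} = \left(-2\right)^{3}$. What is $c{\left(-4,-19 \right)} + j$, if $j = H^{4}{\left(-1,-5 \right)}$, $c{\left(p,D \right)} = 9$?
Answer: $4105$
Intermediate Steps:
$H{\left(s,U \right)} = -8$
$j = 4096$ ($j = \left(-8\right)^{4} = 4096$)
$c{\left(-4,-19 \right)} + j = 9 + 4096 = 4105$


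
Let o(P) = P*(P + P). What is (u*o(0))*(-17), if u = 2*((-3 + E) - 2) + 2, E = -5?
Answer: 0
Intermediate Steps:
o(P) = 2*P² (o(P) = P*(2*P) = 2*P²)
u = -18 (u = 2*((-3 - 5) - 2) + 2 = 2*(-8 - 2) + 2 = 2*(-10) + 2 = -20 + 2 = -18)
(u*o(0))*(-17) = -36*0²*(-17) = -36*0*(-17) = -18*0*(-17) = 0*(-17) = 0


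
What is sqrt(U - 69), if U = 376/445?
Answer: I*sqrt(13496405)/445 ≈ 8.2556*I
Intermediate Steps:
U = 376/445 (U = 376*(1/445) = 376/445 ≈ 0.84494)
sqrt(U - 69) = sqrt(376/445 - 69) = sqrt(-30329/445) = I*sqrt(13496405)/445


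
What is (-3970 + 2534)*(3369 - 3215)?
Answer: -221144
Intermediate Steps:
(-3970 + 2534)*(3369 - 3215) = -1436*154 = -221144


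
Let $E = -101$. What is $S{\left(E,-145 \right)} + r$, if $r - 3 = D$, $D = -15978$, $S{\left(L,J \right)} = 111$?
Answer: $-15864$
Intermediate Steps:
$r = -15975$ ($r = 3 - 15978 = -15975$)
$S{\left(E,-145 \right)} + r = 111 - 15975 = -15864$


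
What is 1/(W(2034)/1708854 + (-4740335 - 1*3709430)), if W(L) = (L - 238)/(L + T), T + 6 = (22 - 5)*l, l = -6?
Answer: -822813201/6952578187347316 ≈ -1.1835e-7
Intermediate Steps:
T = -108 (T = -6 + (22 - 5)*(-6) = -6 + 17*(-6) = -6 - 102 = -108)
W(L) = (-238 + L)/(-108 + L) (W(L) = (L - 238)/(L - 108) = (-238 + L)/(-108 + L))
1/(W(2034)/1708854 + (-4740335 - 1*3709430)) = 1/(((-238 + 2034)/(-108 + 2034))/1708854 + (-4740335 - 1*3709430)) = 1/((1796/1926)*(1/1708854) + (-4740335 - 3709430)) = 1/(((1/1926)*1796)*(1/1708854) - 8449765) = 1/((898/963)*(1/1708854) - 8449765) = 1/(449/822813201 - 8449765) = 1/(-6952578187347316/822813201) = -822813201/6952578187347316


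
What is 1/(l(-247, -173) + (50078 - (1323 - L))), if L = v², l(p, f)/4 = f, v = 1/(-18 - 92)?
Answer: 12100/581562301 ≈ 2.0806e-5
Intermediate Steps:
v = -1/110 (v = 1/(-110) = -1/110 ≈ -0.0090909)
l(p, f) = 4*f
L = 1/12100 (L = (-1/110)² = 1/12100 ≈ 8.2645e-5)
1/(l(-247, -173) + (50078 - (1323 - L))) = 1/(4*(-173) + (50078 - (1323 - 1*1/12100))) = 1/(-692 + (50078 - (1323 - 1/12100))) = 1/(-692 + (50078 - 1*16008299/12100)) = 1/(-692 + (50078 - 16008299/12100)) = 1/(-692 + 589935501/12100) = 1/(581562301/12100) = 12100/581562301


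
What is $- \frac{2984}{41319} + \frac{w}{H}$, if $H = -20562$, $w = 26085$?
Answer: $- \frac{379721041}{283200426} \approx -1.3408$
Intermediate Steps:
$- \frac{2984}{41319} + \frac{w}{H} = - \frac{2984}{41319} + \frac{26085}{-20562} = \left(-2984\right) \frac{1}{41319} + 26085 \left(- \frac{1}{20562}\right) = - \frac{2984}{41319} - \frac{8695}{6854} = - \frac{379721041}{283200426}$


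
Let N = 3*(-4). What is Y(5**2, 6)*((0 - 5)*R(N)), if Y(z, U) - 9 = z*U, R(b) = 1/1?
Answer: -795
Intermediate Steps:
N = -12
R(b) = 1
Y(z, U) = 9 + U*z (Y(z, U) = 9 + z*U = 9 + U*z)
Y(5**2, 6)*((0 - 5)*R(N)) = (9 + 6*5**2)*((0 - 5)*1) = (9 + 6*25)*(-5*1) = (9 + 150)*(-5) = 159*(-5) = -795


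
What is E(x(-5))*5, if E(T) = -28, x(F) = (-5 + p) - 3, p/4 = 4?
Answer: -140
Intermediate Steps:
p = 16 (p = 4*4 = 16)
x(F) = 8 (x(F) = (-5 + 16) - 3 = 11 - 3 = 8)
E(x(-5))*5 = -28*5 = -140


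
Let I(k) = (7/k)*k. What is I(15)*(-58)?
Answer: -406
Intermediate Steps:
I(k) = 7
I(15)*(-58) = 7*(-58) = -406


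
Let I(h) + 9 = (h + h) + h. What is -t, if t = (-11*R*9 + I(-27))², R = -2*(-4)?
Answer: -777924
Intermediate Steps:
R = 8
I(h) = -9 + 3*h (I(h) = -9 + ((h + h) + h) = -9 + (2*h + h) = -9 + 3*h)
t = 777924 (t = (-11*8*9 + (-9 + 3*(-27)))² = (-88*9 + (-9 - 81))² = (-792 - 90)² = (-882)² = 777924)
-t = -1*777924 = -777924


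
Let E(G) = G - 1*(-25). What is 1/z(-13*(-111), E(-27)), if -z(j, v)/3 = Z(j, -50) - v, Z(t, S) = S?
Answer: 1/144 ≈ 0.0069444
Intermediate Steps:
E(G) = 25 + G (E(G) = G + 25 = 25 + G)
z(j, v) = 150 + 3*v (z(j, v) = -3*(-50 - v) = 150 + 3*v)
1/z(-13*(-111), E(-27)) = 1/(150 + 3*(25 - 27)) = 1/(150 + 3*(-2)) = 1/(150 - 6) = 1/144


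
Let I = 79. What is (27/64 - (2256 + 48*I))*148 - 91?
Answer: -14322121/16 ≈ -8.9513e+5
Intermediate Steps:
(27/64 - (2256 + 48*I))*148 - 91 = (27/64 - 48/(1/(47 + 79)))*148 - 91 = (27*(1/64) - 48/(1/126))*148 - 91 = (27/64 - 48/1/126)*148 - 91 = (27/64 - 48*126)*148 - 91 = (27/64 - 6048)*148 - 91 = -387045/64*148 - 91 = -14320665/16 - 91 = -14322121/16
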